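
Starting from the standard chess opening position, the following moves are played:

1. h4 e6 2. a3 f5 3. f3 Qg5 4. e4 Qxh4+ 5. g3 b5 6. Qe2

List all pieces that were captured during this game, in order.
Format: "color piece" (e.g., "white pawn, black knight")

Tracking captures:
  Qxh4+: captured white pawn

white pawn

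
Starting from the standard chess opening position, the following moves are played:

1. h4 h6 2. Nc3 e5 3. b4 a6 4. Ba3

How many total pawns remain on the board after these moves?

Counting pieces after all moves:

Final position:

  a b c d e f g h
  ─────────────────
8│♜ ♞ ♝ ♛ ♚ ♝ ♞ ♜│8
7│· ♟ ♟ ♟ · ♟ ♟ ·│7
6│♟ · · · · · · ♟│6
5│· · · · ♟ · · ·│5
4│· ♙ · · · · · ♙│4
3│♗ · ♘ · · · · ·│3
2│♙ · ♙ ♙ ♙ ♙ ♙ ·│2
1│♖ · · ♕ ♔ ♗ ♘ ♖│1
  ─────────────────
  a b c d e f g h


16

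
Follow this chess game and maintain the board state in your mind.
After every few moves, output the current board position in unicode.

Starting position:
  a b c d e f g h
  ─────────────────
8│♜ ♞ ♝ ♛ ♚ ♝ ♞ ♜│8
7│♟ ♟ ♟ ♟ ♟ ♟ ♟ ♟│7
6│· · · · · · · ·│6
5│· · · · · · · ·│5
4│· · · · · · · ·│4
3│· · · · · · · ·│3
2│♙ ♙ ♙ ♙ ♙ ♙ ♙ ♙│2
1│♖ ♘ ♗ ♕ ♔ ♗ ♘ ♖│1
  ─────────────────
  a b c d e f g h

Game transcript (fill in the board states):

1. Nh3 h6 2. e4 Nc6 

  a b c d e f g h
  ─────────────────
8│♜ · ♝ ♛ ♚ ♝ ♞ ♜│8
7│♟ ♟ ♟ ♟ ♟ ♟ ♟ ·│7
6│· · ♞ · · · · ♟│6
5│· · · · · · · ·│5
4│· · · · ♙ · · ·│4
3│· · · · · · · ♘│3
2│♙ ♙ ♙ ♙ · ♙ ♙ ♙│2
1│♖ ♘ ♗ ♕ ♔ ♗ · ♖│1
  ─────────────────
  a b c d e f g h

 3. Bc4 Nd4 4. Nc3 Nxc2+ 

  a b c d e f g h
  ─────────────────
8│♜ · ♝ ♛ ♚ ♝ ♞ ♜│8
7│♟ ♟ ♟ ♟ ♟ ♟ ♟ ·│7
6│· · · · · · · ♟│6
5│· · · · · · · ·│5
4│· · ♗ · ♙ · · ·│4
3│· · ♘ · · · · ♘│3
2│♙ ♙ ♞ ♙ · ♙ ♙ ♙│2
1│♖ · ♗ ♕ ♔ · · ♖│1
  ─────────────────
  a b c d e f g h

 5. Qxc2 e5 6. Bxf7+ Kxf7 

  a b c d e f g h
  ─────────────────
8│♜ · ♝ ♛ · ♝ ♞ ♜│8
7│♟ ♟ ♟ ♟ · ♚ ♟ ·│7
6│· · · · · · · ♟│6
5│· · · · ♟ · · ·│5
4│· · · · ♙ · · ·│4
3│· · ♘ · · · · ♘│3
2│♙ ♙ ♕ ♙ · ♙ ♙ ♙│2
1│♖ · ♗ · ♔ · · ♖│1
  ─────────────────
  a b c d e f g h

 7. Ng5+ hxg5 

  a b c d e f g h
  ─────────────────
8│♜ · ♝ ♛ · ♝ ♞ ♜│8
7│♟ ♟ ♟ ♟ · ♚ ♟ ·│7
6│· · · · · · · ·│6
5│· · · · ♟ · ♟ ·│5
4│· · · · ♙ · · ·│4
3│· · ♘ · · · · ·│3
2│♙ ♙ ♕ ♙ · ♙ ♙ ♙│2
1│♖ · ♗ · ♔ · · ♖│1
  ─────────────────
  a b c d e f g h


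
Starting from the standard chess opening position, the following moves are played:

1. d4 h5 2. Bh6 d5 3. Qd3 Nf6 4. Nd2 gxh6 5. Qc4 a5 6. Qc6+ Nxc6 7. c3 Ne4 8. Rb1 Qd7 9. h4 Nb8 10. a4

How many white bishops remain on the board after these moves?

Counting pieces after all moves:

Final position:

  a b c d e f g h
  ─────────────────
8│♜ ♞ ♝ · ♚ ♝ · ♜│8
7│· ♟ ♟ ♛ ♟ ♟ · ·│7
6│· · · · · · · ♟│6
5│♟ · · ♟ · · · ♟│5
4│♙ · · ♙ ♞ · · ♙│4
3│· · ♙ · · · · ·│3
2│· ♙ · ♘ ♙ ♙ ♙ ·│2
1│· ♖ · · ♔ ♗ ♘ ♖│1
  ─────────────────
  a b c d e f g h


1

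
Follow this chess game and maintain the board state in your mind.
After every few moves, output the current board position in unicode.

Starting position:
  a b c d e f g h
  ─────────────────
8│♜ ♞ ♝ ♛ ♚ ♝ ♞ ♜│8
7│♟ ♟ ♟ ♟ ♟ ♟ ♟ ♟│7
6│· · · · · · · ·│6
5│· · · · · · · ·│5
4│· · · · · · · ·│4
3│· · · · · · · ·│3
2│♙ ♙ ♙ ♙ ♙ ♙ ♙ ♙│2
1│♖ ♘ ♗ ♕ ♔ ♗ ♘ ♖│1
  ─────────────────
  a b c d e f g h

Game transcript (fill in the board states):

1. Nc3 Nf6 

  a b c d e f g h
  ─────────────────
8│♜ ♞ ♝ ♛ ♚ ♝ · ♜│8
7│♟ ♟ ♟ ♟ ♟ ♟ ♟ ♟│7
6│· · · · · ♞ · ·│6
5│· · · · · · · ·│5
4│· · · · · · · ·│4
3│· · ♘ · · · · ·│3
2│♙ ♙ ♙ ♙ ♙ ♙ ♙ ♙│2
1│♖ · ♗ ♕ ♔ ♗ ♘ ♖│1
  ─────────────────
  a b c d e f g h

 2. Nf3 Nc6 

  a b c d e f g h
  ─────────────────
8│♜ · ♝ ♛ ♚ ♝ · ♜│8
7│♟ ♟ ♟ ♟ ♟ ♟ ♟ ♟│7
6│· · ♞ · · ♞ · ·│6
5│· · · · · · · ·│5
4│· · · · · · · ·│4
3│· · ♘ · · ♘ · ·│3
2│♙ ♙ ♙ ♙ ♙ ♙ ♙ ♙│2
1│♖ · ♗ ♕ ♔ ♗ · ♖│1
  ─────────────────
  a b c d e f g h

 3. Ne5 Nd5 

  a b c d e f g h
  ─────────────────
8│♜ · ♝ ♛ ♚ ♝ · ♜│8
7│♟ ♟ ♟ ♟ ♟ ♟ ♟ ♟│7
6│· · ♞ · · · · ·│6
5│· · · ♞ ♘ · · ·│5
4│· · · · · · · ·│4
3│· · ♘ · · · · ·│3
2│♙ ♙ ♙ ♙ ♙ ♙ ♙ ♙│2
1│♖ · ♗ ♕ ♔ ♗ · ♖│1
  ─────────────────
  a b c d e f g h

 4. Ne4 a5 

  a b c d e f g h
  ─────────────────
8│♜ · ♝ ♛ ♚ ♝ · ♜│8
7│· ♟ ♟ ♟ ♟ ♟ ♟ ♟│7
6│· · ♞ · · · · ·│6
5│♟ · · ♞ ♘ · · ·│5
4│· · · · ♘ · · ·│4
3│· · · · · · · ·│3
2│♙ ♙ ♙ ♙ ♙ ♙ ♙ ♙│2
1│♖ · ♗ ♕ ♔ ♗ · ♖│1
  ─────────────────
  a b c d e f g h

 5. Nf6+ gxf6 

  a b c d e f g h
  ─────────────────
8│♜ · ♝ ♛ ♚ ♝ · ♜│8
7│· ♟ ♟ ♟ ♟ ♟ · ♟│7
6│· · ♞ · · ♟ · ·│6
5│♟ · · ♞ ♘ · · ·│5
4│· · · · · · · ·│4
3│· · · · · · · ·│3
2│♙ ♙ ♙ ♙ ♙ ♙ ♙ ♙│2
1│♖ · ♗ ♕ ♔ ♗ · ♖│1
  ─────────────────
  a b c d e f g h



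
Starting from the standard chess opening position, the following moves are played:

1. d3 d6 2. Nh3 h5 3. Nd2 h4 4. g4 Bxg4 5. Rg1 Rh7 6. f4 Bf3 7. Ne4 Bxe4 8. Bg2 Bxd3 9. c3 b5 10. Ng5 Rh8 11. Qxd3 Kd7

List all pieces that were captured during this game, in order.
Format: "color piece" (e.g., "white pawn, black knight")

Tracking captures:
  Bxg4: captured white pawn
  Bxe4: captured white knight
  Bxd3: captured white pawn
  Qxd3: captured black bishop

white pawn, white knight, white pawn, black bishop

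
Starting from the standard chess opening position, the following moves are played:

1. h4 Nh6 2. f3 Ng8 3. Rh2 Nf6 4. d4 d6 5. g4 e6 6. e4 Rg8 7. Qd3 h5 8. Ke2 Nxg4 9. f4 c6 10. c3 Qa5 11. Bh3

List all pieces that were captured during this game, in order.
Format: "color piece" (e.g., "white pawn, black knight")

Tracking captures:
  Nxg4: captured white pawn

white pawn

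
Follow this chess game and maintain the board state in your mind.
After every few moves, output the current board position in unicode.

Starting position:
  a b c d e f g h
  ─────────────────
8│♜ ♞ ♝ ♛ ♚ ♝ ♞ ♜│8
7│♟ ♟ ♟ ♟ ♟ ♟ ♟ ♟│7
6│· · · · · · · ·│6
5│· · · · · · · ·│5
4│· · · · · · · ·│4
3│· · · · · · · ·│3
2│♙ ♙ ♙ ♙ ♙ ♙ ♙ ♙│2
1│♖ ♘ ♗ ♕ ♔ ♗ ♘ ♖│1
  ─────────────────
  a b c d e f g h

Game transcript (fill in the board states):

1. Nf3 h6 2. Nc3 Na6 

  a b c d e f g h
  ─────────────────
8│♜ · ♝ ♛ ♚ ♝ ♞ ♜│8
7│♟ ♟ ♟ ♟ ♟ ♟ ♟ ·│7
6│♞ · · · · · · ♟│6
5│· · · · · · · ·│5
4│· · · · · · · ·│4
3│· · ♘ · · ♘ · ·│3
2│♙ ♙ ♙ ♙ ♙ ♙ ♙ ♙│2
1│♖ · ♗ ♕ ♔ ♗ · ♖│1
  ─────────────────
  a b c d e f g h

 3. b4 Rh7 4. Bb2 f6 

  a b c d e f g h
  ─────────────────
8│♜ · ♝ ♛ ♚ ♝ ♞ ·│8
7│♟ ♟ ♟ ♟ ♟ · ♟ ♜│7
6│♞ · · · · ♟ · ♟│6
5│· · · · · · · ·│5
4│· ♙ · · · · · ·│4
3│· · ♘ · · ♘ · ·│3
2│♙ ♗ ♙ ♙ ♙ ♙ ♙ ♙│2
1│♖ · · ♕ ♔ ♗ · ♖│1
  ─────────────────
  a b c d e f g h

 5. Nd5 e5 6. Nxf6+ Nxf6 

  a b c d e f g h
  ─────────────────
8│♜ · ♝ ♛ ♚ ♝ · ·│8
7│♟ ♟ ♟ ♟ · · ♟ ♜│7
6│♞ · · · · ♞ · ♟│6
5│· · · · ♟ · · ·│5
4│· ♙ · · · · · ·│4
3│· · · · · ♘ · ·│3
2│♙ ♗ ♙ ♙ ♙ ♙ ♙ ♙│2
1│♖ · · ♕ ♔ ♗ · ♖│1
  ─────────────────
  a b c d e f g h



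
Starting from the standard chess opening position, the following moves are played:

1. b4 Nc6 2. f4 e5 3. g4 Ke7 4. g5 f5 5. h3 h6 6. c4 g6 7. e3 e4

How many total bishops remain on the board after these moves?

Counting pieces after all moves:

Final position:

  a b c d e f g h
  ─────────────────
8│♜ · ♝ ♛ · ♝ ♞ ♜│8
7│♟ ♟ ♟ ♟ ♚ · · ·│7
6│· · ♞ · · · ♟ ♟│6
5│· · · · · ♟ ♙ ·│5
4│· ♙ ♙ · ♟ ♙ · ·│4
3│· · · · ♙ · · ♙│3
2│♙ · · ♙ · · · ·│2
1│♖ ♘ ♗ ♕ ♔ ♗ ♘ ♖│1
  ─────────────────
  a b c d e f g h


4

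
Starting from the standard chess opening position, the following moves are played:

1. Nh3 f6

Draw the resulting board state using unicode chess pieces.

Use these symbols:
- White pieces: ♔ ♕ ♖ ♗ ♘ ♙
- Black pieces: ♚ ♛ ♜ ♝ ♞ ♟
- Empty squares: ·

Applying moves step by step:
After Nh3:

♜ ♞ ♝ ♛ ♚ ♝ ♞ ♜
♟ ♟ ♟ ♟ ♟ ♟ ♟ ♟
· · · · · · · ·
· · · · · · · ·
· · · · · · · ·
· · · · · · · ♘
♙ ♙ ♙ ♙ ♙ ♙ ♙ ♙
♖ ♘ ♗ ♕ ♔ ♗ · ♖


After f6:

♜ ♞ ♝ ♛ ♚ ♝ ♞ ♜
♟ ♟ ♟ ♟ ♟ · ♟ ♟
· · · · · ♟ · ·
· · · · · · · ·
· · · · · · · ·
· · · · · · · ♘
♙ ♙ ♙ ♙ ♙ ♙ ♙ ♙
♖ ♘ ♗ ♕ ♔ ♗ · ♖



  a b c d e f g h
  ─────────────────
8│♜ ♞ ♝ ♛ ♚ ♝ ♞ ♜│8
7│♟ ♟ ♟ ♟ ♟ · ♟ ♟│7
6│· · · · · ♟ · ·│6
5│· · · · · · · ·│5
4│· · · · · · · ·│4
3│· · · · · · · ♘│3
2│♙ ♙ ♙ ♙ ♙ ♙ ♙ ♙│2
1│♖ ♘ ♗ ♕ ♔ ♗ · ♖│1
  ─────────────────
  a b c d e f g h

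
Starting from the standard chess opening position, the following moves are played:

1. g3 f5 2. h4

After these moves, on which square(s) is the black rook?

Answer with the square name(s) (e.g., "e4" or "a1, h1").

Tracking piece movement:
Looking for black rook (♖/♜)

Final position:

  a b c d e f g h
  ─────────────────
8│♜ ♞ ♝ ♛ ♚ ♝ ♞ ♜│8
7│♟ ♟ ♟ ♟ ♟ · ♟ ♟│7
6│· · · · · · · ·│6
5│· · · · · ♟ · ·│5
4│· · · · · · · ♙│4
3│· · · · · · ♙ ·│3
2│♙ ♙ ♙ ♙ ♙ ♙ · ·│2
1│♖ ♘ ♗ ♕ ♔ ♗ ♘ ♖│1
  ─────────────────
  a b c d e f g h


a8, h8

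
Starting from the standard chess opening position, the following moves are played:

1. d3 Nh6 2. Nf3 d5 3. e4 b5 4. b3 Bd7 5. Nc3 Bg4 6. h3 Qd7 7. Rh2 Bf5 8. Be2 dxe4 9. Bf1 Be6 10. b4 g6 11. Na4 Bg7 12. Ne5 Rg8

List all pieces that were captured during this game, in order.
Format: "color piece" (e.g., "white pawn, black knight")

Tracking captures:
  dxe4: captured white pawn

white pawn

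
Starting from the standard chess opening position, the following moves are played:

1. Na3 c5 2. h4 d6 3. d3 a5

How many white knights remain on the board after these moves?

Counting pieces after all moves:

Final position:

  a b c d e f g h
  ─────────────────
8│♜ ♞ ♝ ♛ ♚ ♝ ♞ ♜│8
7│· ♟ · · ♟ ♟ ♟ ♟│7
6│· · · ♟ · · · ·│6
5│♟ · ♟ · · · · ·│5
4│· · · · · · · ♙│4
3│♘ · · ♙ · · · ·│3
2│♙ ♙ ♙ · ♙ ♙ ♙ ·│2
1│♖ · ♗ ♕ ♔ ♗ ♘ ♖│1
  ─────────────────
  a b c d e f g h


2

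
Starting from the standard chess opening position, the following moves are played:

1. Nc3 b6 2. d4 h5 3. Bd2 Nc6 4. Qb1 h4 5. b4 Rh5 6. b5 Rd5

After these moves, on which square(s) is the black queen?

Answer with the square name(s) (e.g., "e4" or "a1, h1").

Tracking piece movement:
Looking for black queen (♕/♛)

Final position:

  a b c d e f g h
  ─────────────────
8│♜ · ♝ ♛ ♚ ♝ ♞ ·│8
7│♟ · ♟ ♟ ♟ ♟ ♟ ·│7
6│· ♟ ♞ · · · · ·│6
5│· ♙ · ♜ · · · ·│5
4│· · · ♙ · · · ♟│4
3│· · ♘ · · · · ·│3
2│♙ · ♙ ♗ ♙ ♙ ♙ ♙│2
1│♖ ♕ · · ♔ ♗ ♘ ♖│1
  ─────────────────
  a b c d e f g h


d8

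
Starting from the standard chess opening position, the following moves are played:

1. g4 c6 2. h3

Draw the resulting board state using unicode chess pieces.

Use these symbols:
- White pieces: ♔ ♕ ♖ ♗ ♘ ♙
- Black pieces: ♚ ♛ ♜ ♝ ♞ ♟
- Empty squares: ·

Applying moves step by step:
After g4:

♜ ♞ ♝ ♛ ♚ ♝ ♞ ♜
♟ ♟ ♟ ♟ ♟ ♟ ♟ ♟
· · · · · · · ·
· · · · · · · ·
· · · · · · ♙ ·
· · · · · · · ·
♙ ♙ ♙ ♙ ♙ ♙ · ♙
♖ ♘ ♗ ♕ ♔ ♗ ♘ ♖


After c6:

♜ ♞ ♝ ♛ ♚ ♝ ♞ ♜
♟ ♟ · ♟ ♟ ♟ ♟ ♟
· · ♟ · · · · ·
· · · · · · · ·
· · · · · · ♙ ·
· · · · · · · ·
♙ ♙ ♙ ♙ ♙ ♙ · ♙
♖ ♘ ♗ ♕ ♔ ♗ ♘ ♖


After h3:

♜ ♞ ♝ ♛ ♚ ♝ ♞ ♜
♟ ♟ · ♟ ♟ ♟ ♟ ♟
· · ♟ · · · · ·
· · · · · · · ·
· · · · · · ♙ ·
· · · · · · · ♙
♙ ♙ ♙ ♙ ♙ ♙ · ·
♖ ♘ ♗ ♕ ♔ ♗ ♘ ♖



  a b c d e f g h
  ─────────────────
8│♜ ♞ ♝ ♛ ♚ ♝ ♞ ♜│8
7│♟ ♟ · ♟ ♟ ♟ ♟ ♟│7
6│· · ♟ · · · · ·│6
5│· · · · · · · ·│5
4│· · · · · · ♙ ·│4
3│· · · · · · · ♙│3
2│♙ ♙ ♙ ♙ ♙ ♙ · ·│2
1│♖ ♘ ♗ ♕ ♔ ♗ ♘ ♖│1
  ─────────────────
  a b c d e f g h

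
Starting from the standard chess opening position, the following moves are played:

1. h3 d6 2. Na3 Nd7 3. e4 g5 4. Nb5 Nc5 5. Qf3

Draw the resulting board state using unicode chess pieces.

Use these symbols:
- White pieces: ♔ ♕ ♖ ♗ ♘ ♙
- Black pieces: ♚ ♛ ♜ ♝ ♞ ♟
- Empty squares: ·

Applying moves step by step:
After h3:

♜ ♞ ♝ ♛ ♚ ♝ ♞ ♜
♟ ♟ ♟ ♟ ♟ ♟ ♟ ♟
· · · · · · · ·
· · · · · · · ·
· · · · · · · ·
· · · · · · · ♙
♙ ♙ ♙ ♙ ♙ ♙ ♙ ·
♖ ♘ ♗ ♕ ♔ ♗ ♘ ♖


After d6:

♜ ♞ ♝ ♛ ♚ ♝ ♞ ♜
♟ ♟ ♟ · ♟ ♟ ♟ ♟
· · · ♟ · · · ·
· · · · · · · ·
· · · · · · · ·
· · · · · · · ♙
♙ ♙ ♙ ♙ ♙ ♙ ♙ ·
♖ ♘ ♗ ♕ ♔ ♗ ♘ ♖


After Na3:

♜ ♞ ♝ ♛ ♚ ♝ ♞ ♜
♟ ♟ ♟ · ♟ ♟ ♟ ♟
· · · ♟ · · · ·
· · · · · · · ·
· · · · · · · ·
♘ · · · · · · ♙
♙ ♙ ♙ ♙ ♙ ♙ ♙ ·
♖ · ♗ ♕ ♔ ♗ ♘ ♖


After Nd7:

♜ · ♝ ♛ ♚ ♝ ♞ ♜
♟ ♟ ♟ ♞ ♟ ♟ ♟ ♟
· · · ♟ · · · ·
· · · · · · · ·
· · · · · · · ·
♘ · · · · · · ♙
♙ ♙ ♙ ♙ ♙ ♙ ♙ ·
♖ · ♗ ♕ ♔ ♗ ♘ ♖


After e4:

♜ · ♝ ♛ ♚ ♝ ♞ ♜
♟ ♟ ♟ ♞ ♟ ♟ ♟ ♟
· · · ♟ · · · ·
· · · · · · · ·
· · · · ♙ · · ·
♘ · · · · · · ♙
♙ ♙ ♙ ♙ · ♙ ♙ ·
♖ · ♗ ♕ ♔ ♗ ♘ ♖


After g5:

♜ · ♝ ♛ ♚ ♝ ♞ ♜
♟ ♟ ♟ ♞ ♟ ♟ · ♟
· · · ♟ · · · ·
· · · · · · ♟ ·
· · · · ♙ · · ·
♘ · · · · · · ♙
♙ ♙ ♙ ♙ · ♙ ♙ ·
♖ · ♗ ♕ ♔ ♗ ♘ ♖


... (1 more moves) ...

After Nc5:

♜ · ♝ ♛ ♚ ♝ ♞ ♜
♟ ♟ ♟ · ♟ ♟ · ♟
· · · ♟ · · · ·
· ♘ ♞ · · · ♟ ·
· · · · ♙ · · ·
· · · · · · · ♙
♙ ♙ ♙ ♙ · ♙ ♙ ·
♖ · ♗ ♕ ♔ ♗ ♘ ♖


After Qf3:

♜ · ♝ ♛ ♚ ♝ ♞ ♜
♟ ♟ ♟ · ♟ ♟ · ♟
· · · ♟ · · · ·
· ♘ ♞ · · · ♟ ·
· · · · ♙ · · ·
· · · · · ♕ · ♙
♙ ♙ ♙ ♙ · ♙ ♙ ·
♖ · ♗ · ♔ ♗ ♘ ♖



  a b c d e f g h
  ─────────────────
8│♜ · ♝ ♛ ♚ ♝ ♞ ♜│8
7│♟ ♟ ♟ · ♟ ♟ · ♟│7
6│· · · ♟ · · · ·│6
5│· ♘ ♞ · · · ♟ ·│5
4│· · · · ♙ · · ·│4
3│· · · · · ♕ · ♙│3
2│♙ ♙ ♙ ♙ · ♙ ♙ ·│2
1│♖ · ♗ · ♔ ♗ ♘ ♖│1
  ─────────────────
  a b c d e f g h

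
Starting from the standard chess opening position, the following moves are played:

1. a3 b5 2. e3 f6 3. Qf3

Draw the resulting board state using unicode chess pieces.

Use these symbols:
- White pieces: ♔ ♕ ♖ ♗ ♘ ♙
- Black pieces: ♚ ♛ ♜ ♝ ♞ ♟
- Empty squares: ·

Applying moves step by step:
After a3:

♜ ♞ ♝ ♛ ♚ ♝ ♞ ♜
♟ ♟ ♟ ♟ ♟ ♟ ♟ ♟
· · · · · · · ·
· · · · · · · ·
· · · · · · · ·
♙ · · · · · · ·
· ♙ ♙ ♙ ♙ ♙ ♙ ♙
♖ ♘ ♗ ♕ ♔ ♗ ♘ ♖


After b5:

♜ ♞ ♝ ♛ ♚ ♝ ♞ ♜
♟ · ♟ ♟ ♟ ♟ ♟ ♟
· · · · · · · ·
· ♟ · · · · · ·
· · · · · · · ·
♙ · · · · · · ·
· ♙ ♙ ♙ ♙ ♙ ♙ ♙
♖ ♘ ♗ ♕ ♔ ♗ ♘ ♖


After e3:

♜ ♞ ♝ ♛ ♚ ♝ ♞ ♜
♟ · ♟ ♟ ♟ ♟ ♟ ♟
· · · · · · · ·
· ♟ · · · · · ·
· · · · · · · ·
♙ · · · ♙ · · ·
· ♙ ♙ ♙ · ♙ ♙ ♙
♖ ♘ ♗ ♕ ♔ ♗ ♘ ♖


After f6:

♜ ♞ ♝ ♛ ♚ ♝ ♞ ♜
♟ · ♟ ♟ ♟ · ♟ ♟
· · · · · ♟ · ·
· ♟ · · · · · ·
· · · · · · · ·
♙ · · · ♙ · · ·
· ♙ ♙ ♙ · ♙ ♙ ♙
♖ ♘ ♗ ♕ ♔ ♗ ♘ ♖


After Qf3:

♜ ♞ ♝ ♛ ♚ ♝ ♞ ♜
♟ · ♟ ♟ ♟ · ♟ ♟
· · · · · ♟ · ·
· ♟ · · · · · ·
· · · · · · · ·
♙ · · · ♙ ♕ · ·
· ♙ ♙ ♙ · ♙ ♙ ♙
♖ ♘ ♗ · ♔ ♗ ♘ ♖



  a b c d e f g h
  ─────────────────
8│♜ ♞ ♝ ♛ ♚ ♝ ♞ ♜│8
7│♟ · ♟ ♟ ♟ · ♟ ♟│7
6│· · · · · ♟ · ·│6
5│· ♟ · · · · · ·│5
4│· · · · · · · ·│4
3│♙ · · · ♙ ♕ · ·│3
2│· ♙ ♙ ♙ · ♙ ♙ ♙│2
1│♖ ♘ ♗ · ♔ ♗ ♘ ♖│1
  ─────────────────
  a b c d e f g h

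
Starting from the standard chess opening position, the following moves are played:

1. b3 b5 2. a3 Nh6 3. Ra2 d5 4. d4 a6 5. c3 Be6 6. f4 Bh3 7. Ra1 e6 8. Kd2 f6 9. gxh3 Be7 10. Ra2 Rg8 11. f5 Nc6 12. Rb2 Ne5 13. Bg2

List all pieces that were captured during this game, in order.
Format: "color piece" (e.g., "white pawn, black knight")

Tracking captures:
  gxh3: captured black bishop

black bishop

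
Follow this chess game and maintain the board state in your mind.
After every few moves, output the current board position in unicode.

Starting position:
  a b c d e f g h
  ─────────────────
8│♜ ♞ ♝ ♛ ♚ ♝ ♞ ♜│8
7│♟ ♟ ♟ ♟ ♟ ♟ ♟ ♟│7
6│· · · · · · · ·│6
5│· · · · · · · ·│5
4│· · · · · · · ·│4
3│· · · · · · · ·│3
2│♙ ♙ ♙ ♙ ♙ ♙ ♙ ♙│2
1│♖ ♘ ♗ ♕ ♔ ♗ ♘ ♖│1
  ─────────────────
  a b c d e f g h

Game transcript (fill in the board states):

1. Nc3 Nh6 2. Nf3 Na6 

  a b c d e f g h
  ─────────────────
8│♜ · ♝ ♛ ♚ ♝ · ♜│8
7│♟ ♟ ♟ ♟ ♟ ♟ ♟ ♟│7
6│♞ · · · · · · ♞│6
5│· · · · · · · ·│5
4│· · · · · · · ·│4
3│· · ♘ · · ♘ · ·│3
2│♙ ♙ ♙ ♙ ♙ ♙ ♙ ♙│2
1│♖ · ♗ ♕ ♔ ♗ · ♖│1
  ─────────────────
  a b c d e f g h

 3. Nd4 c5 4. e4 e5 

  a b c d e f g h
  ─────────────────
8│♜ · ♝ ♛ ♚ ♝ · ♜│8
7│♟ ♟ · ♟ · ♟ ♟ ♟│7
6│♞ · · · · · · ♞│6
5│· · ♟ · ♟ · · ·│5
4│· · · ♘ ♙ · · ·│4
3│· · ♘ · · · · ·│3
2│♙ ♙ ♙ ♙ · ♙ ♙ ♙│2
1│♖ · ♗ ♕ ♔ ♗ · ♖│1
  ─────────────────
  a b c d e f g h

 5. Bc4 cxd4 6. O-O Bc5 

  a b c d e f g h
  ─────────────────
8│♜ · ♝ ♛ ♚ · · ♜│8
7│♟ ♟ · ♟ · ♟ ♟ ♟│7
6│♞ · · · · · · ♞│6
5│· · ♝ · ♟ · · ·│5
4│· · ♗ ♟ ♙ · · ·│4
3│· · ♘ · · · · ·│3
2│♙ ♙ ♙ ♙ · ♙ ♙ ♙│2
1│♖ · ♗ ♕ · ♖ ♔ ·│1
  ─────────────────
  a b c d e f g h

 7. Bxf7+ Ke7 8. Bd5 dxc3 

  a b c d e f g h
  ─────────────────
8│♜ · ♝ ♛ · · · ♜│8
7│♟ ♟ · ♟ ♚ · ♟ ♟│7
6│♞ · · · · · · ♞│6
5│· · ♝ ♗ ♟ · · ·│5
4│· · · · ♙ · · ·│4
3│· · ♟ · · · · ·│3
2│♙ ♙ ♙ ♙ · ♙ ♙ ♙│2
1│♖ · ♗ ♕ · ♖ ♔ ·│1
  ─────────────────
  a b c d e f g h

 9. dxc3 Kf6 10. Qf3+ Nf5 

  a b c d e f g h
  ─────────────────
8│♜ · ♝ ♛ · · · ♜│8
7│♟ ♟ · ♟ · · ♟ ♟│7
6│♞ · · · · ♚ · ·│6
5│· · ♝ ♗ ♟ ♞ · ·│5
4│· · · · ♙ · · ·│4
3│· · ♙ · · ♕ · ·│3
2│♙ ♙ ♙ · · ♙ ♙ ♙│2
1│♖ · ♗ · · ♖ ♔ ·│1
  ─────────────────
  a b c d e f g h



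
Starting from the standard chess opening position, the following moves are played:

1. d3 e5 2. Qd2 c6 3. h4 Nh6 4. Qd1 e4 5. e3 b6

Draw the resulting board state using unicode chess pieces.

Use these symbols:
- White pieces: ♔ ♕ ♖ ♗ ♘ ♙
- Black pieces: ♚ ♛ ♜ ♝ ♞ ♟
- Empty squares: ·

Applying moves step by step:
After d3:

♜ ♞ ♝ ♛ ♚ ♝ ♞ ♜
♟ ♟ ♟ ♟ ♟ ♟ ♟ ♟
· · · · · · · ·
· · · · · · · ·
· · · · · · · ·
· · · ♙ · · · ·
♙ ♙ ♙ · ♙ ♙ ♙ ♙
♖ ♘ ♗ ♕ ♔ ♗ ♘ ♖


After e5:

♜ ♞ ♝ ♛ ♚ ♝ ♞ ♜
♟ ♟ ♟ ♟ · ♟ ♟ ♟
· · · · · · · ·
· · · · ♟ · · ·
· · · · · · · ·
· · · ♙ · · · ·
♙ ♙ ♙ · ♙ ♙ ♙ ♙
♖ ♘ ♗ ♕ ♔ ♗ ♘ ♖


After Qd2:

♜ ♞ ♝ ♛ ♚ ♝ ♞ ♜
♟ ♟ ♟ ♟ · ♟ ♟ ♟
· · · · · · · ·
· · · · ♟ · · ·
· · · · · · · ·
· · · ♙ · · · ·
♙ ♙ ♙ ♕ ♙ ♙ ♙ ♙
♖ ♘ ♗ · ♔ ♗ ♘ ♖


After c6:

♜ ♞ ♝ ♛ ♚ ♝ ♞ ♜
♟ ♟ · ♟ · ♟ ♟ ♟
· · ♟ · · · · ·
· · · · ♟ · · ·
· · · · · · · ·
· · · ♙ · · · ·
♙ ♙ ♙ ♕ ♙ ♙ ♙ ♙
♖ ♘ ♗ · ♔ ♗ ♘ ♖


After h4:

♜ ♞ ♝ ♛ ♚ ♝ ♞ ♜
♟ ♟ · ♟ · ♟ ♟ ♟
· · ♟ · · · · ·
· · · · ♟ · · ·
· · · · · · · ♙
· · · ♙ · · · ·
♙ ♙ ♙ ♕ ♙ ♙ ♙ ·
♖ ♘ ♗ · ♔ ♗ ♘ ♖


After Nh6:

♜ ♞ ♝ ♛ ♚ ♝ · ♜
♟ ♟ · ♟ · ♟ ♟ ♟
· · ♟ · · · · ♞
· · · · ♟ · · ·
· · · · · · · ♙
· · · ♙ · · · ·
♙ ♙ ♙ ♕ ♙ ♙ ♙ ·
♖ ♘ ♗ · ♔ ♗ ♘ ♖


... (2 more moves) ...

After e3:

♜ ♞ ♝ ♛ ♚ ♝ · ♜
♟ ♟ · ♟ · ♟ ♟ ♟
· · ♟ · · · · ♞
· · · · · · · ·
· · · · ♟ · · ♙
· · · ♙ ♙ · · ·
♙ ♙ ♙ · · ♙ ♙ ·
♖ ♘ ♗ ♕ ♔ ♗ ♘ ♖


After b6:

♜ ♞ ♝ ♛ ♚ ♝ · ♜
♟ · · ♟ · ♟ ♟ ♟
· ♟ ♟ · · · · ♞
· · · · · · · ·
· · · · ♟ · · ♙
· · · ♙ ♙ · · ·
♙ ♙ ♙ · · ♙ ♙ ·
♖ ♘ ♗ ♕ ♔ ♗ ♘ ♖



  a b c d e f g h
  ─────────────────
8│♜ ♞ ♝ ♛ ♚ ♝ · ♜│8
7│♟ · · ♟ · ♟ ♟ ♟│7
6│· ♟ ♟ · · · · ♞│6
5│· · · · · · · ·│5
4│· · · · ♟ · · ♙│4
3│· · · ♙ ♙ · · ·│3
2│♙ ♙ ♙ · · ♙ ♙ ·│2
1│♖ ♘ ♗ ♕ ♔ ♗ ♘ ♖│1
  ─────────────────
  a b c d e f g h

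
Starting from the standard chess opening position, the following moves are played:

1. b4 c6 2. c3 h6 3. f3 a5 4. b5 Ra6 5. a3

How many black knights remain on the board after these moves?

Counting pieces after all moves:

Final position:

  a b c d e f g h
  ─────────────────
8│· ♞ ♝ ♛ ♚ ♝ ♞ ♜│8
7│· ♟ · ♟ ♟ ♟ ♟ ·│7
6│♜ · ♟ · · · · ♟│6
5│♟ ♙ · · · · · ·│5
4│· · · · · · · ·│4
3│♙ · ♙ · · ♙ · ·│3
2│· · · ♙ ♙ · ♙ ♙│2
1│♖ ♘ ♗ ♕ ♔ ♗ ♘ ♖│1
  ─────────────────
  a b c d e f g h


2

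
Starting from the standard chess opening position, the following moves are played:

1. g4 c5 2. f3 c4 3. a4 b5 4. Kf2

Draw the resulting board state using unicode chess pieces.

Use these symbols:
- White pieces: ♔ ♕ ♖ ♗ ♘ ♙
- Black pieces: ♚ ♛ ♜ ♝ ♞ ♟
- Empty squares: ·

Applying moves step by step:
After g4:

♜ ♞ ♝ ♛ ♚ ♝ ♞ ♜
♟ ♟ ♟ ♟ ♟ ♟ ♟ ♟
· · · · · · · ·
· · · · · · · ·
· · · · · · ♙ ·
· · · · · · · ·
♙ ♙ ♙ ♙ ♙ ♙ · ♙
♖ ♘ ♗ ♕ ♔ ♗ ♘ ♖


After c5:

♜ ♞ ♝ ♛ ♚ ♝ ♞ ♜
♟ ♟ · ♟ ♟ ♟ ♟ ♟
· · · · · · · ·
· · ♟ · · · · ·
· · · · · · ♙ ·
· · · · · · · ·
♙ ♙ ♙ ♙ ♙ ♙ · ♙
♖ ♘ ♗ ♕ ♔ ♗ ♘ ♖


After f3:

♜ ♞ ♝ ♛ ♚ ♝ ♞ ♜
♟ ♟ · ♟ ♟ ♟ ♟ ♟
· · · · · · · ·
· · ♟ · · · · ·
· · · · · · ♙ ·
· · · · · ♙ · ·
♙ ♙ ♙ ♙ ♙ · · ♙
♖ ♘ ♗ ♕ ♔ ♗ ♘ ♖


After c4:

♜ ♞ ♝ ♛ ♚ ♝ ♞ ♜
♟ ♟ · ♟ ♟ ♟ ♟ ♟
· · · · · · · ·
· · · · · · · ·
· · ♟ · · · ♙ ·
· · · · · ♙ · ·
♙ ♙ ♙ ♙ ♙ · · ♙
♖ ♘ ♗ ♕ ♔ ♗ ♘ ♖


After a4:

♜ ♞ ♝ ♛ ♚ ♝ ♞ ♜
♟ ♟ · ♟ ♟ ♟ ♟ ♟
· · · · · · · ·
· · · · · · · ·
♙ · ♟ · · · ♙ ·
· · · · · ♙ · ·
· ♙ ♙ ♙ ♙ · · ♙
♖ ♘ ♗ ♕ ♔ ♗ ♘ ♖


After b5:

♜ ♞ ♝ ♛ ♚ ♝ ♞ ♜
♟ · · ♟ ♟ ♟ ♟ ♟
· · · · · · · ·
· ♟ · · · · · ·
♙ · ♟ · · · ♙ ·
· · · · · ♙ · ·
· ♙ ♙ ♙ ♙ · · ♙
♖ ♘ ♗ ♕ ♔ ♗ ♘ ♖


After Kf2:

♜ ♞ ♝ ♛ ♚ ♝ ♞ ♜
♟ · · ♟ ♟ ♟ ♟ ♟
· · · · · · · ·
· ♟ · · · · · ·
♙ · ♟ · · · ♙ ·
· · · · · ♙ · ·
· ♙ ♙ ♙ ♙ ♔ · ♙
♖ ♘ ♗ ♕ · ♗ ♘ ♖



  a b c d e f g h
  ─────────────────
8│♜ ♞ ♝ ♛ ♚ ♝ ♞ ♜│8
7│♟ · · ♟ ♟ ♟ ♟ ♟│7
6│· · · · · · · ·│6
5│· ♟ · · · · · ·│5
4│♙ · ♟ · · · ♙ ·│4
3│· · · · · ♙ · ·│3
2│· ♙ ♙ ♙ ♙ ♔ · ♙│2
1│♖ ♘ ♗ ♕ · ♗ ♘ ♖│1
  ─────────────────
  a b c d e f g h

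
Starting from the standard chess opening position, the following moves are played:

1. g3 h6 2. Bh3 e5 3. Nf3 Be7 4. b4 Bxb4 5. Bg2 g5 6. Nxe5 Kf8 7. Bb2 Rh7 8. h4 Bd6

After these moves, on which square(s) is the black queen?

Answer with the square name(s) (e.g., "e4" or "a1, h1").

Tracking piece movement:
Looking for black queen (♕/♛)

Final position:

  a b c d e f g h
  ─────────────────
8│♜ ♞ ♝ ♛ · ♚ ♞ ·│8
7│♟ ♟ ♟ ♟ · ♟ · ♜│7
6│· · · ♝ · · · ♟│6
5│· · · · ♘ · ♟ ·│5
4│· · · · · · · ♙│4
3│· · · · · · ♙ ·│3
2│♙ ♗ ♙ ♙ ♙ ♙ ♗ ·│2
1│♖ ♘ · ♕ ♔ · · ♖│1
  ─────────────────
  a b c d e f g h


d8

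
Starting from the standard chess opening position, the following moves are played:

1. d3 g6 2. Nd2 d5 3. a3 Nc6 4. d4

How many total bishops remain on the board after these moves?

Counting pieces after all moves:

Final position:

  a b c d e f g h
  ─────────────────
8│♜ · ♝ ♛ ♚ ♝ ♞ ♜│8
7│♟ ♟ ♟ · ♟ ♟ · ♟│7
6│· · ♞ · · · ♟ ·│6
5│· · · ♟ · · · ·│5
4│· · · ♙ · · · ·│4
3│♙ · · · · · · ·│3
2│· ♙ ♙ ♘ ♙ ♙ ♙ ♙│2
1│♖ · ♗ ♕ ♔ ♗ ♘ ♖│1
  ─────────────────
  a b c d e f g h


4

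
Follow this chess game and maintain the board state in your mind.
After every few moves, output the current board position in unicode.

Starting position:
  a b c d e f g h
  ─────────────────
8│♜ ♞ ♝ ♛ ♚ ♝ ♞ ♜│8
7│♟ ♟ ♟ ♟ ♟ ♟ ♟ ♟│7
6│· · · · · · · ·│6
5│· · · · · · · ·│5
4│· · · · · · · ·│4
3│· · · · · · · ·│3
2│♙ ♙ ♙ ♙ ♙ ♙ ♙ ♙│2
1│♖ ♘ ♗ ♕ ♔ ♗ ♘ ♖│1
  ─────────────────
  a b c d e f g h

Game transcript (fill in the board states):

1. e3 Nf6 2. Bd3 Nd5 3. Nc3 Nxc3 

  a b c d e f g h
  ─────────────────
8│♜ ♞ ♝ ♛ ♚ ♝ · ♜│8
7│♟ ♟ ♟ ♟ ♟ ♟ ♟ ♟│7
6│· · · · · · · ·│6
5│· · · · · · · ·│5
4│· · · · · · · ·│4
3│· · ♞ ♗ ♙ · · ·│3
2│♙ ♙ ♙ ♙ · ♙ ♙ ♙│2
1│♖ · ♗ ♕ ♔ · ♘ ♖│1
  ─────────────────
  a b c d e f g h

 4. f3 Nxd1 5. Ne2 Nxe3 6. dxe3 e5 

  a b c d e f g h
  ─────────────────
8│♜ ♞ ♝ ♛ ♚ ♝ · ♜│8
7│♟ ♟ ♟ ♟ · ♟ ♟ ♟│7
6│· · · · · · · ·│6
5│· · · · ♟ · · ·│5
4│· · · · · · · ·│4
3│· · · ♗ ♙ ♙ · ·│3
2│♙ ♙ ♙ · ♘ · ♙ ♙│2
1│♖ · ♗ · ♔ · · ♖│1
  ─────────────────
  a b c d e f g h

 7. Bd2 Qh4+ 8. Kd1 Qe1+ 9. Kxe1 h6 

  a b c d e f g h
  ─────────────────
8│♜ ♞ ♝ · ♚ ♝ · ♜│8
7│♟ ♟ ♟ ♟ · ♟ ♟ ·│7
6│· · · · · · · ♟│6
5│· · · · ♟ · · ·│5
4│· · · · · · · ·│4
3│· · · ♗ ♙ ♙ · ·│3
2│♙ ♙ ♙ ♗ ♘ · ♙ ♙│2
1│♖ · · · ♔ · · ♖│1
  ─────────────────
  a b c d e f g h

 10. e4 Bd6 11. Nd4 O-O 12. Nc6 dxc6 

  a b c d e f g h
  ─────────────────
8│♜ ♞ ♝ · · ♜ ♚ ·│8
7│♟ ♟ ♟ · · ♟ ♟ ·│7
6│· · ♟ ♝ · · · ♟│6
5│· · · · ♟ · · ·│5
4│· · · · ♙ · · ·│4
3│· · · ♗ · ♙ · ·│3
2│♙ ♙ ♙ ♗ · · ♙ ♙│2
1│♖ · · · ♔ · · ♖│1
  ─────────────────
  a b c d e f g h

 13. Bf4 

  a b c d e f g h
  ─────────────────
8│♜ ♞ ♝ · · ♜ ♚ ·│8
7│♟ ♟ ♟ · · ♟ ♟ ·│7
6│· · ♟ ♝ · · · ♟│6
5│· · · · ♟ · · ·│5
4│· · · · ♙ ♗ · ·│4
3│· · · ♗ · ♙ · ·│3
2│♙ ♙ ♙ · · · ♙ ♙│2
1│♖ · · · ♔ · · ♖│1
  ─────────────────
  a b c d e f g h


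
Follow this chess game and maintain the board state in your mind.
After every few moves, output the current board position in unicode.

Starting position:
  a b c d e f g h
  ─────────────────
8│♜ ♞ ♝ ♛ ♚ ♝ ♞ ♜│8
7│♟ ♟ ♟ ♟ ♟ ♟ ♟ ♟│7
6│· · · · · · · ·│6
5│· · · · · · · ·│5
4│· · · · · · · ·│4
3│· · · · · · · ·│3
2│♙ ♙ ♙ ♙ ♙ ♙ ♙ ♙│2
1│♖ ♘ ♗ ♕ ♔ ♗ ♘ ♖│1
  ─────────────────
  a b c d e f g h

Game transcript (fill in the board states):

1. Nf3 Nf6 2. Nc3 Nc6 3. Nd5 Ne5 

  a b c d e f g h
  ─────────────────
8│♜ · ♝ ♛ ♚ ♝ · ♜│8
7│♟ ♟ ♟ ♟ ♟ ♟ ♟ ♟│7
6│· · · · · ♞ · ·│6
5│· · · ♘ ♞ · · ·│5
4│· · · · · · · ·│4
3│· · · · · ♘ · ·│3
2│♙ ♙ ♙ ♙ ♙ ♙ ♙ ♙│2
1│♖ · ♗ ♕ ♔ ♗ · ♖│1
  ─────────────────
  a b c d e f g h

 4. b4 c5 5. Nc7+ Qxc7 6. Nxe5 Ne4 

  a b c d e f g h
  ─────────────────
8│♜ · ♝ · ♚ ♝ · ♜│8
7│♟ ♟ ♛ ♟ ♟ ♟ ♟ ♟│7
6│· · · · · · · ·│6
5│· · ♟ · ♘ · · ·│5
4│· ♙ · · ♞ · · ·│4
3│· · · · · · · ·│3
2│♙ · ♙ ♙ ♙ ♙ ♙ ♙│2
1│♖ · ♗ ♕ ♔ ♗ · ♖│1
  ─────────────────
  a b c d e f g h

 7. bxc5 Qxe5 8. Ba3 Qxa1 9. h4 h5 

  a b c d e f g h
  ─────────────────
8│♜ · ♝ · ♚ ♝ · ♜│8
7│♟ ♟ · ♟ ♟ ♟ ♟ ·│7
6│· · · · · · · ·│6
5│· · ♙ · · · · ♟│5
4│· · · · ♞ · · ♙│4
3│♗ · · · · · · ·│3
2│♙ · ♙ ♙ ♙ ♙ ♙ ·│2
1│♛ · · ♕ ♔ ♗ · ♖│1
  ─────────────────
  a b c d e f g h

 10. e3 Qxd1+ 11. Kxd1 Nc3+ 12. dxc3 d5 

  a b c d e f g h
  ─────────────────
8│♜ · ♝ · ♚ ♝ · ♜│8
7│♟ ♟ · · ♟ ♟ ♟ ·│7
6│· · · · · · · ·│6
5│· · ♙ ♟ · · · ♟│5
4│· · · · · · · ♙│4
3│♗ · ♙ · ♙ · · ·│3
2│♙ · ♙ · · ♙ ♙ ·│2
1│· · · ♔ · ♗ · ♖│1
  ─────────────────
  a b c d e f g h

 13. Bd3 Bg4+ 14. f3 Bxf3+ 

  a b c d e f g h
  ─────────────────
8│♜ · · · ♚ ♝ · ♜│8
7│♟ ♟ · · ♟ ♟ ♟ ·│7
6│· · · · · · · ·│6
5│· · ♙ ♟ · · · ♟│5
4│· · · · · · · ♙│4
3│♗ · ♙ ♗ ♙ ♝ · ·│3
2│♙ · ♙ · · · ♙ ·│2
1│· · · ♔ · · · ♖│1
  ─────────────────
  a b c d e f g h


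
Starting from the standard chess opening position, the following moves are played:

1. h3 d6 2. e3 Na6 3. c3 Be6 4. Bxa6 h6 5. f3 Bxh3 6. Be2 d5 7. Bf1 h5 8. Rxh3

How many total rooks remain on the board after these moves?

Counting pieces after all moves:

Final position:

  a b c d e f g h
  ─────────────────
8│♜ · · ♛ ♚ ♝ ♞ ♜│8
7│♟ ♟ ♟ · ♟ ♟ ♟ ·│7
6│· · · · · · · ·│6
5│· · · ♟ · · · ♟│5
4│· · · · · · · ·│4
3│· · ♙ · ♙ ♙ · ♖│3
2│♙ ♙ · ♙ · · ♙ ·│2
1│♖ ♘ ♗ ♕ ♔ ♗ ♘ ·│1
  ─────────────────
  a b c d e f g h


4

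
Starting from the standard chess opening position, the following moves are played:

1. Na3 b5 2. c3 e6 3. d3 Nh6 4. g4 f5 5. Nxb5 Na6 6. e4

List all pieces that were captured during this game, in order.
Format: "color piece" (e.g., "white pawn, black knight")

Tracking captures:
  Nxb5: captured black pawn

black pawn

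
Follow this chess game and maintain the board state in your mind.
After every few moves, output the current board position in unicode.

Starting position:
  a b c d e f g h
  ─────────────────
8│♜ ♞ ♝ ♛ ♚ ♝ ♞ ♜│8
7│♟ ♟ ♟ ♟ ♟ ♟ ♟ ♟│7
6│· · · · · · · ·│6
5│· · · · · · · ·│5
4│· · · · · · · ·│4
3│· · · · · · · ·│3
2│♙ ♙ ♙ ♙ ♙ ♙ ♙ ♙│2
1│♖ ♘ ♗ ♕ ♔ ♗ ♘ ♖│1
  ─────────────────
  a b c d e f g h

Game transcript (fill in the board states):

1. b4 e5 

  a b c d e f g h
  ─────────────────
8│♜ ♞ ♝ ♛ ♚ ♝ ♞ ♜│8
7│♟ ♟ ♟ ♟ · ♟ ♟ ♟│7
6│· · · · · · · ·│6
5│· · · · ♟ · · ·│5
4│· ♙ · · · · · ·│4
3│· · · · · · · ·│3
2│♙ · ♙ ♙ ♙ ♙ ♙ ♙│2
1│♖ ♘ ♗ ♕ ♔ ♗ ♘ ♖│1
  ─────────────────
  a b c d e f g h

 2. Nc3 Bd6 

  a b c d e f g h
  ─────────────────
8│♜ ♞ ♝ ♛ ♚ · ♞ ♜│8
7│♟ ♟ ♟ ♟ · ♟ ♟ ♟│7
6│· · · ♝ · · · ·│6
5│· · · · ♟ · · ·│5
4│· ♙ · · · · · ·│4
3│· · ♘ · · · · ·│3
2│♙ · ♙ ♙ ♙ ♙ ♙ ♙│2
1│♖ · ♗ ♕ ♔ ♗ ♘ ♖│1
  ─────────────────
  a b c d e f g h

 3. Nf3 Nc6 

  a b c d e f g h
  ─────────────────
8│♜ · ♝ ♛ ♚ · ♞ ♜│8
7│♟ ♟ ♟ ♟ · ♟ ♟ ♟│7
6│· · ♞ ♝ · · · ·│6
5│· · · · ♟ · · ·│5
4│· ♙ · · · · · ·│4
3│· · ♘ · · ♘ · ·│3
2│♙ · ♙ ♙ ♙ ♙ ♙ ♙│2
1│♖ · ♗ ♕ ♔ ♗ · ♖│1
  ─────────────────
  a b c d e f g h

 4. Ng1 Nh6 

  a b c d e f g h
  ─────────────────
8│♜ · ♝ ♛ ♚ · · ♜│8
7│♟ ♟ ♟ ♟ · ♟ ♟ ♟│7
6│· · ♞ ♝ · · · ♞│6
5│· · · · ♟ · · ·│5
4│· ♙ · · · · · ·│4
3│· · ♘ · · · · ·│3
2│♙ · ♙ ♙ ♙ ♙ ♙ ♙│2
1│♖ · ♗ ♕ ♔ ♗ ♘ ♖│1
  ─────────────────
  a b c d e f g h



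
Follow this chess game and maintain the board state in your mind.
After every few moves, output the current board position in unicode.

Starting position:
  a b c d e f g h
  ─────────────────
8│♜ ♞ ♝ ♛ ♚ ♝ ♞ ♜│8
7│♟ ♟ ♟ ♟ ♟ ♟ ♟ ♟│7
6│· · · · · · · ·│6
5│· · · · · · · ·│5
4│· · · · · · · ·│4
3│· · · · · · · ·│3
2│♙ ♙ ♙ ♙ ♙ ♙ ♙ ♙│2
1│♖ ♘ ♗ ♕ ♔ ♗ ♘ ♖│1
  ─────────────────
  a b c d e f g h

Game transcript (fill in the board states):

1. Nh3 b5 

  a b c d e f g h
  ─────────────────
8│♜ ♞ ♝ ♛ ♚ ♝ ♞ ♜│8
7│♟ · ♟ ♟ ♟ ♟ ♟ ♟│7
6│· · · · · · · ·│6
5│· ♟ · · · · · ·│5
4│· · · · · · · ·│4
3│· · · · · · · ♘│3
2│♙ ♙ ♙ ♙ ♙ ♙ ♙ ♙│2
1│♖ ♘ ♗ ♕ ♔ ♗ · ♖│1
  ─────────────────
  a b c d e f g h

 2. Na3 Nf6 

  a b c d e f g h
  ─────────────────
8│♜ ♞ ♝ ♛ ♚ ♝ · ♜│8
7│♟ · ♟ ♟ ♟ ♟ ♟ ♟│7
6│· · · · · ♞ · ·│6
5│· ♟ · · · · · ·│5
4│· · · · · · · ·│4
3│♘ · · · · · · ♘│3
2│♙ ♙ ♙ ♙ ♙ ♙ ♙ ♙│2
1│♖ · ♗ ♕ ♔ ♗ · ♖│1
  ─────────────────
  a b c d e f g h

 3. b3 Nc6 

  a b c d e f g h
  ─────────────────
8│♜ · ♝ ♛ ♚ ♝ · ♜│8
7│♟ · ♟ ♟ ♟ ♟ ♟ ♟│7
6│· · ♞ · · ♞ · ·│6
5│· ♟ · · · · · ·│5
4│· · · · · · · ·│4
3│♘ ♙ · · · · · ♘│3
2│♙ · ♙ ♙ ♙ ♙ ♙ ♙│2
1│♖ · ♗ ♕ ♔ ♗ · ♖│1
  ─────────────────
  a b c d e f g h

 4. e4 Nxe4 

  a b c d e f g h
  ─────────────────
8│♜ · ♝ ♛ ♚ ♝ · ♜│8
7│♟ · ♟ ♟ ♟ ♟ ♟ ♟│7
6│· · ♞ · · · · ·│6
5│· ♟ · · · · · ·│5
4│· · · · ♞ · · ·│4
3│♘ ♙ · · · · · ♘│3
2│♙ · ♙ ♙ · ♙ ♙ ♙│2
1│♖ · ♗ ♕ ♔ ♗ · ♖│1
  ─────────────────
  a b c d e f g h

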